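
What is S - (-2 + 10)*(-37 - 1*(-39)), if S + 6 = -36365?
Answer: -36387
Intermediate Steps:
S = -36371 (S = -6 - 36365 = -36371)
S - (-2 + 10)*(-37 - 1*(-39)) = -36371 - (-2 + 10)*(-37 - 1*(-39)) = -36371 - 8*(-37 + 39) = -36371 - 8*2 = -36371 - 1*16 = -36371 - 16 = -36387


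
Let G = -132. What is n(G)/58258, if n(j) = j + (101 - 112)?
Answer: -143/58258 ≈ -0.0024546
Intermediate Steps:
n(j) = -11 + j (n(j) = j - 11 = -11 + j)
n(G)/58258 = (-11 - 132)/58258 = -143*1/58258 = -143/58258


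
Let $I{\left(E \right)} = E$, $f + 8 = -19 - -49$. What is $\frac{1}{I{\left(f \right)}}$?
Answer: $\frac{1}{22} \approx 0.045455$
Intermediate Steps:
$f = 22$ ($f = -8 - -30 = -8 + \left(-19 + 49\right) = -8 + 30 = 22$)
$\frac{1}{I{\left(f \right)}} = \frac{1}{22}$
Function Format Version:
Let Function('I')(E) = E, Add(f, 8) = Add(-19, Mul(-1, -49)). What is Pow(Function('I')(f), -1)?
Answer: Rational(1, 22) ≈ 0.045455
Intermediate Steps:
f = 22 (f = Add(-8, Add(-19, Mul(-1, -49))) = Add(-8, Add(-19, 49)) = Add(-8, 30) = 22)
Pow(Function('I')(f), -1) = Pow(22, -1) = Rational(1, 22)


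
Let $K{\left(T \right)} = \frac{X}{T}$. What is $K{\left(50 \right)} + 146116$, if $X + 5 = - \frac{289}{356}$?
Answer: $\frac{2600862731}{17800} \approx 1.4612 \cdot 10^{5}$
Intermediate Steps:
$X = - \frac{2069}{356}$ ($X = -5 - \frac{289}{356} = - \frac{2069}{356} \approx -5.8118$)
$K{\left(T \right)} = - \frac{2069}{356 T}$
$K{\left(50 \right)} + 146116 = - \frac{2069}{356 \cdot 50} + 146116 = \left(- \frac{2069}{356}\right) \frac{1}{50} + 146116 = - \frac{2069}{17800} + 146116 = \frac{2600862731}{17800}$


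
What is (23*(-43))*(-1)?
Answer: 989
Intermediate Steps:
(23*(-43))*(-1) = -989*(-1) = 989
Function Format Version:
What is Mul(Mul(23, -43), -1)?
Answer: 989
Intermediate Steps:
Mul(Mul(23, -43), -1) = Mul(-989, -1) = 989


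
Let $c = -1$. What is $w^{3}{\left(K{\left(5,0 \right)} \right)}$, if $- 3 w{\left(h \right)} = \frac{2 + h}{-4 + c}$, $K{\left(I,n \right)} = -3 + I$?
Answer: $\frac{64}{3375} \approx 0.018963$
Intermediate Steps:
$w{\left(h \right)} = \frac{2}{15} + \frac{h}{15}$ ($w{\left(h \right)} = - \frac{\left(2 + h\right) \frac{1}{-4 - 1}}{3} = - \frac{\left(2 + h\right) \frac{1}{-5}}{3} = - \frac{\left(2 + h\right) \left(- \frac{1}{5}\right)}{3} = - \frac{- \frac{2}{5} - \frac{h}{5}}{3} = \frac{2}{15} + \frac{h}{15}$)
$w^{3}{\left(K{\left(5,0 \right)} \right)} = \left(\frac{2}{15} + \frac{-3 + 5}{15}\right)^{3} = \left(\frac{2}{15} + \frac{1}{15} \cdot 2\right)^{3} = \left(\frac{2}{15} + \frac{2}{15}\right)^{3} = \left(\frac{4}{15}\right)^{3} = \frac{64}{3375}$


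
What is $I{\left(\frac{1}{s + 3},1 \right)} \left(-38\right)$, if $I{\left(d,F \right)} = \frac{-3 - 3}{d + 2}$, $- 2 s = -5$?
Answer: $\frac{209}{2} \approx 104.5$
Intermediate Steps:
$s = \frac{5}{2}$ ($s = \left(- \frac{1}{2}\right) \left(-5\right) = \frac{5}{2} \approx 2.5$)
$I{\left(d,F \right)} = - \frac{6}{2 + d}$
$I{\left(\frac{1}{s + 3},1 \right)} \left(-38\right) = - \frac{6}{2 + \frac{1}{\frac{5}{2} + 3}} \left(-38\right) = - \frac{6}{2 + \frac{1}{\frac{11}{2}}} \left(-38\right) = - \frac{6}{2 + \frac{2}{11}} \left(-38\right) = - \frac{6}{\frac{24}{11}} \left(-38\right) = \left(-6\right) \frac{11}{24} \left(-38\right) = \left(- \frac{11}{4}\right) \left(-38\right) = \frac{209}{2}$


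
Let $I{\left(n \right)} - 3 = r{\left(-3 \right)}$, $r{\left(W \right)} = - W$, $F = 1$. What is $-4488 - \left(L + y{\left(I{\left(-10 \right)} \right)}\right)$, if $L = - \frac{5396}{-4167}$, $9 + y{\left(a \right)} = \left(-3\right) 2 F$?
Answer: $- \frac{18644387}{4167} \approx -4474.3$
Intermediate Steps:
$I{\left(n \right)} = 6$ ($I{\left(n \right)} = 3 - -3 = 3 + 3 = 6$)
$y{\left(a \right)} = -15$ ($y{\left(a \right)} = -9 + \left(-3\right) 2 \cdot 1 = -9 - 6 = -15$)
$L = \frac{5396}{4167}$ ($L = \left(-5396\right) \left(- \frac{1}{4167}\right) = \frac{5396}{4167} \approx 1.2949$)
$-4488 - \left(L + y{\left(I{\left(-10 \right)} \right)}\right) = -4488 - \left(\frac{5396}{4167} - 15\right) = -4488 - - \frac{57109}{4167} = -4488 + \frac{57109}{4167} = - \frac{18644387}{4167}$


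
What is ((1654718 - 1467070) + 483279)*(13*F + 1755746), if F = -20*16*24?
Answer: 1110992044862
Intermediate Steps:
F = -7680 (F = -320*24 = -7680)
((1654718 - 1467070) + 483279)*(13*F + 1755746) = ((1654718 - 1467070) + 483279)*(13*(-7680) + 1755746) = (187648 + 483279)*(-99840 + 1755746) = 670927*1655906 = 1110992044862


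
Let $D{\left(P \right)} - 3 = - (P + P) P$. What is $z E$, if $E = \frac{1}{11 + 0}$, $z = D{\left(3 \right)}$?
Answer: $- \frac{15}{11} \approx -1.3636$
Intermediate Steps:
$D{\left(P \right)} = 3 - 2 P^{2}$ ($D{\left(P \right)} = 3 + - (P + P) P = 3 + - 2 P P = 3 - 2 P^{2}$)
$z = -15$ ($z = 3 - 2 \cdot 3^{2} = 3 - 18 = -15$)
$E = \frac{1}{11} \approx 0.090909$
$z E = \left(-15\right) \frac{1}{11} = - \frac{15}{11}$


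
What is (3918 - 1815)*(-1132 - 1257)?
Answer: -5024067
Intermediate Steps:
(3918 - 1815)*(-1132 - 1257) = 2103*(-2389) = -5024067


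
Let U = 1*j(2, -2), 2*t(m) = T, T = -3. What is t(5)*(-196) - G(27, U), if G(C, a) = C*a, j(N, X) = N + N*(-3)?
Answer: 402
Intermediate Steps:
j(N, X) = -2*N (j(N, X) = N - 3*N = -2*N)
t(m) = -3/2 (t(m) = (½)*(-3) = -3/2)
U = -4 (U = 1*(-2*2) = 1*(-4) = -4)
t(5)*(-196) - G(27, U) = -3/2*(-196) - 27*(-4) = 294 - 1*(-108) = 294 + 108 = 402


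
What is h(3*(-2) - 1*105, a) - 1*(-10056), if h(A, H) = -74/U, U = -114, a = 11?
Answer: 573229/57 ≈ 10057.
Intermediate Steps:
h(A, H) = 37/57 (h(A, H) = -74/(-114) = -74*(-1/114) = 37/57)
h(3*(-2) - 1*105, a) - 1*(-10056) = 37/57 - 1*(-10056) = 37/57 + 10056 = 573229/57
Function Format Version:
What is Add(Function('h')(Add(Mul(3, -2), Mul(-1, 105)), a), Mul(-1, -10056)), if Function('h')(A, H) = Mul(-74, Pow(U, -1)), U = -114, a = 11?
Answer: Rational(573229, 57) ≈ 10057.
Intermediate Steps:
Function('h')(A, H) = Rational(37, 57) (Function('h')(A, H) = Mul(-74, Pow(-114, -1)) = Mul(-74, Rational(-1, 114)) = Rational(37, 57))
Add(Function('h')(Add(Mul(3, -2), Mul(-1, 105)), a), Mul(-1, -10056)) = Add(Rational(37, 57), Mul(-1, -10056)) = Add(Rational(37, 57), 10056) = Rational(573229, 57)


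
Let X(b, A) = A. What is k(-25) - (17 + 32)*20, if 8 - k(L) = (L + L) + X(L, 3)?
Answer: -925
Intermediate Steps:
k(L) = 5 - 2*L (k(L) = 8 - ((L + L) + 3) = 8 - (2*L + 3) = 8 - (3 + 2*L) = 8 + (-3 - 2*L) = 5 - 2*L)
k(-25) - (17 + 32)*20 = (5 - 2*(-25)) - (17 + 32)*20 = (5 + 50) - 49*20 = 55 - 1*980 = 55 - 980 = -925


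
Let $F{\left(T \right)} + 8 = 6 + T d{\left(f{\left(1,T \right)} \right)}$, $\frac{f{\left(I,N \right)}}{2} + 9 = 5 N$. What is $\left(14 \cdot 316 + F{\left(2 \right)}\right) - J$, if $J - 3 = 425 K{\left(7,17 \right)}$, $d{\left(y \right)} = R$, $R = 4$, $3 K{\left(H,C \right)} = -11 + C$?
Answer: $3577$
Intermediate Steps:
$K{\left(H,C \right)} = - \frac{11}{3} + \frac{C}{3}$ ($K{\left(H,C \right)} = \frac{-11 + C}{3} = - \frac{11}{3} + \frac{C}{3}$)
$f{\left(I,N \right)} = -18 + 10 N$ ($f{\left(I,N \right)} = -18 + 2 \cdot 5 N = -18 + 10 N$)
$d{\left(y \right)} = 4$
$F{\left(T \right)} = -2 + 4 T$ ($F{\left(T \right)} = -8 + \left(6 + T 4\right) = -8 + \left(6 + 4 T\right) = -2 + 4 T$)
$J = 853$ ($J = 3 + 425 \left(- \frac{11}{3} + \frac{1}{3} \cdot 17\right) = 3 + 425 \left(- \frac{11}{3} + \frac{17}{3}\right) = 3 + 425 \cdot 2 = 3 + 850 = 853$)
$\left(14 \cdot 316 + F{\left(2 \right)}\right) - J = \left(14 \cdot 316 + \left(-2 + 4 \cdot 2\right)\right) - 853 = \left(4424 + \left(-2 + 8\right)\right) - 853 = \left(4424 + 6\right) - 853 = 4430 - 853 = 3577$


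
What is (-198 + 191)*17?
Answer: -119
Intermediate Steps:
(-198 + 191)*17 = -7*17 = -119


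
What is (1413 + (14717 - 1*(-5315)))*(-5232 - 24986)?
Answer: -648025010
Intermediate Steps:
(1413 + (14717 - 1*(-5315)))*(-5232 - 24986) = (1413 + (14717 + 5315))*(-30218) = (1413 + 20032)*(-30218) = 21445*(-30218) = -648025010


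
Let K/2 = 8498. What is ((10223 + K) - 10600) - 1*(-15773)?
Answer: 32392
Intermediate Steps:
K = 16996 (K = 2*8498 = 16996)
((10223 + K) - 10600) - 1*(-15773) = ((10223 + 16996) - 10600) - 1*(-15773) = (27219 - 10600) + 15773 = 16619 + 15773 = 32392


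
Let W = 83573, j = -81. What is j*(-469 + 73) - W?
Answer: -51497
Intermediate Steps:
j*(-469 + 73) - W = -81*(-469 + 73) - 1*83573 = -81*(-396) - 83573 = 32076 - 83573 = -51497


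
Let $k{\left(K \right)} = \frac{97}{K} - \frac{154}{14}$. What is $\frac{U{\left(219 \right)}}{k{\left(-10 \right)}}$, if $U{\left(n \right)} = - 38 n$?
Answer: $\frac{27740}{69} \approx 402.03$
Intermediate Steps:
$k{\left(K \right)} = -11 + \frac{97}{K}$ ($k{\left(K \right)} = \frac{97}{K} - 11 = -11 + \frac{97}{K}$)
$\frac{U{\left(219 \right)}}{k{\left(-10 \right)}} = \frac{\left(-38\right) 219}{-11 + \frac{97}{-10}} = - \frac{8322}{-11 + 97 \left(- \frac{1}{10}\right)} = - \frac{8322}{-11 - \frac{97}{10}} = - \frac{8322}{- \frac{207}{10}} = \left(-8322\right) \left(- \frac{10}{207}\right) = \frac{27740}{69}$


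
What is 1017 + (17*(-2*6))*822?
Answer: -166671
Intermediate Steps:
1017 + (17*(-2*6))*822 = 1017 + (17*(-12))*822 = 1017 - 204*822 = 1017 - 167688 = -166671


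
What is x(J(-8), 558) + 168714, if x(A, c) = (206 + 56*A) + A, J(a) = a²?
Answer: 172568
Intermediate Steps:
x(A, c) = 206 + 57*A
x(J(-8), 558) + 168714 = (206 + 57*(-8)²) + 168714 = (206 + 57*64) + 168714 = (206 + 3648) + 168714 = 3854 + 168714 = 172568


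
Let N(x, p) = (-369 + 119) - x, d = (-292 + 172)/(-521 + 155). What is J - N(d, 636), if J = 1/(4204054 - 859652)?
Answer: 51069018601/204008522 ≈ 250.33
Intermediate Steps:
d = 20/61 (d = -120/(-366) = -120*(-1/366) = 20/61 ≈ 0.32787)
N(x, p) = -250 - x
J = 1/3344402 ≈ 2.9901e-7
J - N(d, 636) = 1/3344402 - (-250 - 1*20/61) = 1/3344402 - (-250 - 20/61) = 1/3344402 - 1*(-15270/61) = 1/3344402 + 15270/61 = 51069018601/204008522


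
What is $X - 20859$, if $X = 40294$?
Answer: $19435$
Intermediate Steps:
$X - 20859 = 40294 - 20859 = 19435$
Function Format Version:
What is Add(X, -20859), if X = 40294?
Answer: 19435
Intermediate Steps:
Add(X, -20859) = Add(40294, -20859) = 19435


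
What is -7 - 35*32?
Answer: -1127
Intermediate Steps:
-7 - 35*32 = -7 - 1120 = -1127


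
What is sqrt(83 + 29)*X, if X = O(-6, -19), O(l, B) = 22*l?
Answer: -528*sqrt(7) ≈ -1397.0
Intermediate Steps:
X = -132 (X = 22*(-6) = -132)
sqrt(83 + 29)*X = sqrt(83 + 29)*(-132) = sqrt(112)*(-132) = (4*sqrt(7))*(-132) = -528*sqrt(7)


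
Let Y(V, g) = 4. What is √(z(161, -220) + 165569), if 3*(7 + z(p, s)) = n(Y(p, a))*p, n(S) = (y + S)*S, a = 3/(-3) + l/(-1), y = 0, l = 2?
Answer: √1497786/3 ≈ 407.95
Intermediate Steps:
a = -3 (a = 3/(-3) + 2/(-1) = 3*(-⅓) + 2*(-1) = -1 - 2 = -3)
n(S) = S² (n(S) = (0 + S)*S = S*S = S²)
z(p, s) = -7 + 16*p/3 (z(p, s) = -7 + (4²*p)/3 = -7 + (16*p)/3 = -7 + 16*p/3)
√(z(161, -220) + 165569) = √((-7 + (16/3)*161) + 165569) = √((-7 + 2576/3) + 165569) = √(2555/3 + 165569) = √(499262/3) = √1497786/3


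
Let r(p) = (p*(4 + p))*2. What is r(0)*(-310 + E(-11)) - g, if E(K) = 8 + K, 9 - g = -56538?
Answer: -56547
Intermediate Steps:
g = 56547 (g = 9 - 1*(-56538) = 9 + 56538 = 56547)
r(p) = 2*p*(4 + p)
r(0)*(-310 + E(-11)) - g = (2*0*(4 + 0))*(-310 + (8 - 11)) - 1*56547 = (2*0*4)*(-310 - 3) - 56547 = 0*(-313) - 56547 = 0 - 56547 = -56547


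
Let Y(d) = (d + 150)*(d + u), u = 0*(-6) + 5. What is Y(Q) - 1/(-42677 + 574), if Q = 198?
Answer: 2974324333/42103 ≈ 70644.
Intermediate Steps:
u = 5 (u = 0 + 5 = 5)
Y(d) = (5 + d)*(150 + d) (Y(d) = (d + 150)*(d + 5) = (150 + d)*(5 + d) = (5 + d)*(150 + d))
Y(Q) - 1/(-42677 + 574) = (750 + 198² + 155*198) - 1/(-42677 + 574) = (750 + 39204 + 30690) - 1/(-42103) = 70644 - 1*(-1/42103) = 70644 + 1/42103 = 2974324333/42103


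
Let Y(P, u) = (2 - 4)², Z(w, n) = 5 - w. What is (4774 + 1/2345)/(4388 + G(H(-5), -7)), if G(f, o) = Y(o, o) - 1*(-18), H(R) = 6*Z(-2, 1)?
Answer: 3731677/3447150 ≈ 1.0825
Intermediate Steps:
Y(P, u) = 4 (Y(P, u) = (-2)² = 4)
H(R) = 42 (H(R) = 6*(5 - 1*(-2)) = 6*(5 + 2) = 6*7 = 42)
G(f, o) = 22 (G(f, o) = 4 - 1*(-18) = 4 + 18 = 22)
(4774 + 1/2345)/(4388 + G(H(-5), -7)) = (4774 + 1/2345)/(4388 + 22) = (4774 + 1/2345)/4410 = (11195031/2345)*(1/4410) = 3731677/3447150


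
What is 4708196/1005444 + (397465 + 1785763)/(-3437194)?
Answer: 1748483693599/431988260517 ≈ 4.0475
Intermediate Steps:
4708196/1005444 + (397465 + 1785763)/(-3437194) = 4708196*(1/1005444) + 2183228*(-1/3437194) = 1177049/251361 - 1091614/1718597 = 1748483693599/431988260517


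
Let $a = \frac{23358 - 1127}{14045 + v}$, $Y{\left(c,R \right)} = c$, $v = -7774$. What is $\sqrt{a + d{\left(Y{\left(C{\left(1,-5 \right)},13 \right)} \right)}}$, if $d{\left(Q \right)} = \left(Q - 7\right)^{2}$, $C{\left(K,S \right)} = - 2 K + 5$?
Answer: $\frac{73 \sqrt{144233}}{6271} \approx 4.421$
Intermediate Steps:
$C{\left(K,S \right)} = 5 - 2 K$
$a = \frac{22231}{6271}$ ($a = \frac{23358 - 1127}{14045 - 7774} = \frac{22231}{6271} \approx 3.545$)
$d{\left(Q \right)} = \left(-7 + Q\right)^{2}$
$\sqrt{a + d{\left(Y{\left(C{\left(1,-5 \right)},13 \right)} \right)}} = \sqrt{\frac{22231}{6271} + \left(-7 + \left(5 - 2\right)\right)^{2}} = \sqrt{\frac{22231}{6271} + \left(-7 + 3\right)^{2}} = \sqrt{\frac{22231}{6271} + \left(-4\right)^{2}} = \sqrt{\frac{22231}{6271} + 16} = \sqrt{\frac{122567}{6271}} = \frac{73 \sqrt{144233}}{6271}$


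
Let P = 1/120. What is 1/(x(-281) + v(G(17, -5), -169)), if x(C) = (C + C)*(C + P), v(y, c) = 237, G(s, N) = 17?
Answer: 60/9489259 ≈ 6.3229e-6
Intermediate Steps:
P = 1/120 ≈ 0.0083333
x(C) = 2*C*(1/120 + C) (x(C) = (C + C)*(C + 1/120) = (2*C)*(1/120 + C) = 2*C*(1/120 + C))
1/(x(-281) + v(G(17, -5), -169)) = 1/((1/60)*(-281)*(1 + 120*(-281)) + 237) = 1/((1/60)*(-281)*(1 - 33720) + 237) = 1/((1/60)*(-281)*(-33719) + 237) = 1/(9475039/60 + 237) = 1/(9489259/60) = 60/9489259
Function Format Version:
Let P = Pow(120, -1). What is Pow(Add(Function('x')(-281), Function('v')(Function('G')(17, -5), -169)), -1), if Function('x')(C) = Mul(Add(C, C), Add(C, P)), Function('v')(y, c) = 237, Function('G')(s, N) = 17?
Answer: Rational(60, 9489259) ≈ 6.3229e-6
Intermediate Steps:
P = Rational(1, 120) ≈ 0.0083333
Function('x')(C) = Mul(2, C, Add(Rational(1, 120), C)) (Function('x')(C) = Mul(Add(C, C), Add(C, Rational(1, 120))) = Mul(Mul(2, C), Add(Rational(1, 120), C)) = Mul(2, C, Add(Rational(1, 120), C)))
Pow(Add(Function('x')(-281), Function('v')(Function('G')(17, -5), -169)), -1) = Pow(Add(Mul(Rational(1, 60), -281, Add(1, Mul(120, -281))), 237), -1) = Pow(Add(Mul(Rational(1, 60), -281, Add(1, -33720)), 237), -1) = Pow(Add(Mul(Rational(1, 60), -281, -33719), 237), -1) = Pow(Add(Rational(9475039, 60), 237), -1) = Pow(Rational(9489259, 60), -1) = Rational(60, 9489259)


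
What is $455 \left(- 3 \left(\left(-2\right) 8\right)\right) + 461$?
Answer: $22301$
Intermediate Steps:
$455 \left(- 3 \left(\left(-2\right) 8\right)\right) + 461 = 455 \left(\left(-3\right) \left(-16\right)\right) + 461 = 455 \cdot 48 + 461 = 21840 + 461 = 22301$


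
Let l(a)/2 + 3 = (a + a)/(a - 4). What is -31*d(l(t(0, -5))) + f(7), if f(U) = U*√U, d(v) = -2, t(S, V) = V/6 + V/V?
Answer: 62 + 7*√7 ≈ 80.520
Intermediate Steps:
t(S, V) = 1 + V/6 (t(S, V) = V*(⅙) + 1 = V/6 + 1 = 1 + V/6)
l(a) = -6 + 4*a/(-4 + a) (l(a) = -6 + 2*((a + a)/(a - 4)) = -6 + 2*((2*a)/(-4 + a)) = -6 + 2*(2*a/(-4 + a)) = -6 + 4*a/(-4 + a))
f(U) = U^(3/2)
-31*d(l(t(0, -5))) + f(7) = -31*(-2) + 7^(3/2) = 62 + 7*√7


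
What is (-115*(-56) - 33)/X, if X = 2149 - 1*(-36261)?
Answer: 6407/38410 ≈ 0.16681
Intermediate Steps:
X = 38410 (X = 2149 + 36261 = 38410)
(-115*(-56) - 33)/X = (-115*(-56) - 33)/38410 = (6440 - 33)*(1/38410) = 6407*(1/38410) = 6407/38410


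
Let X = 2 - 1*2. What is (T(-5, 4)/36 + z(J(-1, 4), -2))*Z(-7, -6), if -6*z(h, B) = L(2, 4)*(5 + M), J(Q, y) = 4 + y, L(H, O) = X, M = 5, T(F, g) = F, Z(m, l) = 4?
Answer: -5/9 ≈ -0.55556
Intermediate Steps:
X = 0 (X = 2 - 2 = 0)
L(H, O) = 0
z(h, B) = 0 (z(h, B) = -0*(5 + 5) = -0*10 = -⅙*0 = 0)
(T(-5, 4)/36 + z(J(-1, 4), -2))*Z(-7, -6) = (-5/36 + 0)*4 = -5/36*4 = -5/9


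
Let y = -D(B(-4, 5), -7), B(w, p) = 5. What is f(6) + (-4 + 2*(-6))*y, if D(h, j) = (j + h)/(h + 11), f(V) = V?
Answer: 4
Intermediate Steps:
D(h, j) = (h + j)/(11 + h)
y = 1/8 (y = -(5 - 7)/(11 + 5) = -(-2)/16 = -1*(-1/8) = 1/8 ≈ 0.12500)
f(6) + (-4 + 2*(-6))*y = 6 + (-4 + 2*(-6))*(1/8) = 6 + (-4 - 12)*(1/8) = 6 - 16*1/8 = 6 - 2 = 4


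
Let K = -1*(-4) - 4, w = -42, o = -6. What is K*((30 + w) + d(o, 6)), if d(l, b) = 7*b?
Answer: 0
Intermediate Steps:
K = 0 (K = 4 - 4 = 0)
K*((30 + w) + d(o, 6)) = 0*((30 - 42) + 7*6) = 0*(-12 + 42) = 0*30 = 0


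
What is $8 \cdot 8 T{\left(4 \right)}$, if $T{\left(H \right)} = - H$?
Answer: $-256$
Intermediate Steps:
$8 \cdot 8 T{\left(4 \right)} = 8 \cdot 8 \left(\left(-1\right) 4\right) = 64 \left(-4\right) = -256$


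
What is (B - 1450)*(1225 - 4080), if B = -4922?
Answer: 18192060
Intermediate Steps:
(B - 1450)*(1225 - 4080) = (-4922 - 1450)*(1225 - 4080) = -6372*(-2855) = 18192060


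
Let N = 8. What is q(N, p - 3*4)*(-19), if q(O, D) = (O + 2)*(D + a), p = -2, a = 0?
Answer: 2660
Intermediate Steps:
q(O, D) = D*(2 + O) (q(O, D) = (O + 2)*(D + 0) = (2 + O)*D = D*(2 + O))
q(N, p - 3*4)*(-19) = ((-2 - 3*4)*(2 + 8))*(-19) = ((-2 - 12)*10)*(-19) = -14*10*(-19) = -140*(-19) = 2660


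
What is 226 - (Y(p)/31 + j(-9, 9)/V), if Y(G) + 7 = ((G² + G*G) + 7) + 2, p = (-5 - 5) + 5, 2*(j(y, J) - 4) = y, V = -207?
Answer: 2878925/12834 ≈ 224.32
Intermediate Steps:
j(y, J) = 4 + y/2
p = -5 (p = -10 + 5 = -5)
Y(G) = 2 + 2*G² (Y(G) = -7 + (((G² + G*G) + 7) + 2) = -7 + (((G² + G²) + 7) + 2) = -7 + ((2*G² + 7) + 2) = -7 + ((7 + 2*G²) + 2) = -7 + (9 + 2*G²) = 2 + 2*G²)
226 - (Y(p)/31 + j(-9, 9)/V) = 226 - ((2 + 2*(-5)²)/31 + (4 + (½)*(-9))/(-207)) = 226 - ((2 + 2*25)*(1/31) + (4 - 9/2)*(-1/207)) = 226 - ((2 + 50)*(1/31) - ½*(-1/207)) = 226 - (52*(1/31) + 1/414) = 226 - (52/31 + 1/414) = 226 - 1*21559/12834 = 226 - 21559/12834 = 2878925/12834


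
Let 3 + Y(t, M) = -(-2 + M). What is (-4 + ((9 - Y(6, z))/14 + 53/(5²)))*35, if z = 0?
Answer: -204/5 ≈ -40.800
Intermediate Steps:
Y(t, M) = -1 - M (Y(t, M) = -3 - (-2 + M) = -3 + (2 - M) = -1 - M)
(-4 + ((9 - Y(6, z))/14 + 53/(5²)))*35 = (-4 + ((9 - (-1 - 1*0))/14 + 53/(5²)))*35 = (-4 + ((9 - (-1 + 0))*(1/14) + 53/25))*35 = (-4 + ((9 - 1*(-1))*(1/14) + 53*(1/25)))*35 = (-4 + ((9 + 1)*(1/14) + 53/25))*35 = (-4 + (10*(1/14) + 53/25))*35 = (-4 + (5/7 + 53/25))*35 = (-4 + 496/175)*35 = -204/175*35 = -204/5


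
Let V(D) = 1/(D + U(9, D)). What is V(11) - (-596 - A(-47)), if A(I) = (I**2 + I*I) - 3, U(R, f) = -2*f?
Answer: 55120/11 ≈ 5010.9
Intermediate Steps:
A(I) = -3 + 2*I**2 (A(I) = (I**2 + I**2) - 3 = 2*I**2 - 3 = -3 + 2*I**2)
V(D) = -1/D (V(D) = 1/(D - 2*D) = 1/(-D) = -1/D)
V(11) - (-596 - A(-47)) = -1/11 - (-596 - (-3 + 2*(-47)**2)) = -1*1/11 - (-596 - (-3 + 2*2209)) = -1/11 - (-596 - (-3 + 4418)) = -1/11 - (-596 - 1*4415) = -1/11 - (-596 - 4415) = -1/11 - 1*(-5011) = -1/11 + 5011 = 55120/11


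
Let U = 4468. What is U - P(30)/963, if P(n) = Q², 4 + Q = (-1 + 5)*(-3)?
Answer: 4302428/963 ≈ 4467.7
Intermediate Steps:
Q = -16 (Q = -4 + (-1 + 5)*(-3) = -4 + 4*(-3) = -4 - 12 = -16)
P(n) = 256 (P(n) = (-16)² = 256)
U - P(30)/963 = 4468 - 256/963 = 4302428/963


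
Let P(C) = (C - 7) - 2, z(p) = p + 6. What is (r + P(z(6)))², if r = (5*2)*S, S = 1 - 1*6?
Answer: 2209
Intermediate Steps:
z(p) = 6 + p
P(C) = -9 + C (P(C) = (-7 + C) - 2 = -9 + C)
S = -5 (S = 1 - 6 = -5)
r = -50 (r = (5*2)*(-5) = 10*(-5) = -50)
(r + P(z(6)))² = (-50 + (-9 + (6 + 6)))² = (-50 + (-9 + 12))² = (-50 + 3)² = (-47)² = 2209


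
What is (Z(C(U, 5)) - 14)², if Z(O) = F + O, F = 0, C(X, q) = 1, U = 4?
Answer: 169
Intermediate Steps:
Z(O) = O (Z(O) = 0 + O = O)
(Z(C(U, 5)) - 14)² = (1 - 14)² = (-13)² = 169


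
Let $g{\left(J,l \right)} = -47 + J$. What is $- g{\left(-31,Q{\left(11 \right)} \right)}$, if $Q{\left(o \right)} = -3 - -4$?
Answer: $78$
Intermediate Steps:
$Q{\left(o \right)} = 1$ ($Q{\left(o \right)} = -3 + 4 = 1$)
$- g{\left(-31,Q{\left(11 \right)} \right)} = - (-47 - 31) = \left(-1\right) \left(-78\right) = 78$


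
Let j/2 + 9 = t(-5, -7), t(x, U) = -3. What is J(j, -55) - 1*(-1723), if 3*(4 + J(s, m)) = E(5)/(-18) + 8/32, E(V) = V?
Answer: 185651/108 ≈ 1719.0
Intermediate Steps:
j = -24 (j = -18 + 2*(-3) = -18 - 6 = -24)
J(s, m) = -433/108 (J(s, m) = -4 + (5/(-18) + 8/32)/3 = -4 + (5*(-1/18) + 8*(1/32))/3 = -4 + (-5/18 + 1/4)/3 = -4 + (1/3)*(-1/36) = -4 - 1/108 = -433/108)
J(j, -55) - 1*(-1723) = -433/108 - 1*(-1723) = -433/108 + 1723 = 185651/108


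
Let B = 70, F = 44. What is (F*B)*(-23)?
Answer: -70840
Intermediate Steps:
(F*B)*(-23) = (44*70)*(-23) = 3080*(-23) = -70840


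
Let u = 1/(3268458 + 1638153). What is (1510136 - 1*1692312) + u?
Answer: -893866765535/4906611 ≈ -1.8218e+5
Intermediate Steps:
u = 1/4906611 ≈ 2.0381e-7
(1510136 - 1*1692312) + u = (1510136 - 1*1692312) + 1/4906611 = (1510136 - 1692312) + 1/4906611 = -182176 + 1/4906611 = -893866765535/4906611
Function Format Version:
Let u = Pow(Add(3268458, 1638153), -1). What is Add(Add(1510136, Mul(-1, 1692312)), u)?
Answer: Rational(-893866765535, 4906611) ≈ -1.8218e+5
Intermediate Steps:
u = Rational(1, 4906611) (u = Pow(4906611, -1) = Rational(1, 4906611) ≈ 2.0381e-7)
Add(Add(1510136, Mul(-1, 1692312)), u) = Add(Add(1510136, Mul(-1, 1692312)), Rational(1, 4906611)) = Add(Add(1510136, -1692312), Rational(1, 4906611)) = Add(-182176, Rational(1, 4906611)) = Rational(-893866765535, 4906611)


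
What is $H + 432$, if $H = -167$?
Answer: $265$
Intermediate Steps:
$H + 432 = -167 + 432 = 265$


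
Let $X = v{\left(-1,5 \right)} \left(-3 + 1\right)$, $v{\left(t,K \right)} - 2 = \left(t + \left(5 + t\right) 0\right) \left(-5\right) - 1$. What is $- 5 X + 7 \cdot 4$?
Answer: $88$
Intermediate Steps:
$v{\left(t,K \right)} = 1 - 5 t$ ($v{\left(t,K \right)} = 2 + \left(\left(t + \left(5 + t\right) 0\right) \left(-5\right) - 1\right) = 2 + \left(\left(t + 0\right) \left(-5\right) - 1\right) = 2 + \left(t \left(-5\right) - 1\right) = 2 - \left(1 + 5 t\right) = 1 - 5 t$)
$X = -12$ ($X = \left(1 - -5\right) \left(-3 + 1\right) = \left(1 + 5\right) \left(-2\right) = 6 \left(-2\right) = -12$)
$- 5 X + 7 \cdot 4 = \left(-5\right) \left(-12\right) + 7 \cdot 4 = 60 + 28 = 88$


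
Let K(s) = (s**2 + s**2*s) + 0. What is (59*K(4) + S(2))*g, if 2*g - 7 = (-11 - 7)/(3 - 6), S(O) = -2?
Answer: 30667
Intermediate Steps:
K(s) = s**2 + s**3 (K(s) = (s**2 + s**3) + 0 = s**2 + s**3)
g = 13/2 (g = 7/2 + ((-11 - 7)/(3 - 6))/2 = 7/2 + (-18/(-3))/2 = 7/2 + (-18*(-1/3))/2 = 7/2 + (1/2)*6 = 7/2 + 3 = 13/2 ≈ 6.5000)
(59*K(4) + S(2))*g = (59*(4**2*(1 + 4)) - 2)*(13/2) = (59*(16*5) - 2)*(13/2) = (59*80 - 2)*(13/2) = (4720 - 2)*(13/2) = 4718*(13/2) = 30667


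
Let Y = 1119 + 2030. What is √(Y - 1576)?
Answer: 11*√13 ≈ 39.661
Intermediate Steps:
Y = 3149
√(Y - 1576) = √(3149 - 1576) = √1573 = 11*√13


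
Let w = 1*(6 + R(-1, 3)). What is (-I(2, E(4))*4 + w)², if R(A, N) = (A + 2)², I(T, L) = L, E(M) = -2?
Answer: 225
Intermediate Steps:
R(A, N) = (2 + A)²
w = 7 (w = 1*(6 + (2 - 1)²) = 1*(6 + 1²) = 1*(6 + 1) = 1*7 = 7)
(-I(2, E(4))*4 + w)² = (-1*(-2)*4 + 7)² = (2*4 + 7)² = (8 + 7)² = 15² = 225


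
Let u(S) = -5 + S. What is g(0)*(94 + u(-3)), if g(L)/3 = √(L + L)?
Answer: 0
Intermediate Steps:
g(L) = 3*√2*√L (g(L) = 3*√(L + L) = 3*√(2*L) = 3*(√2*√L) = 3*√2*√L)
g(0)*(94 + u(-3)) = (3*√2*√0)*(94 + (-5 - 3)) = (3*√2*0)*(94 - 8) = 0*86 = 0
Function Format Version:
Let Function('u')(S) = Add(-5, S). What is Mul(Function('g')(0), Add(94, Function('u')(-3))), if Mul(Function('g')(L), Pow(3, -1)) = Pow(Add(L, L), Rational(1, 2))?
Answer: 0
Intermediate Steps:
Function('g')(L) = Mul(3, Pow(2, Rational(1, 2)), Pow(L, Rational(1, 2))) (Function('g')(L) = Mul(3, Pow(Add(L, L), Rational(1, 2))) = Mul(3, Pow(Mul(2, L), Rational(1, 2))) = Mul(3, Mul(Pow(2, Rational(1, 2)), Pow(L, Rational(1, 2)))) = Mul(3, Pow(2, Rational(1, 2)), Pow(L, Rational(1, 2))))
Mul(Function('g')(0), Add(94, Function('u')(-3))) = Mul(Mul(3, Pow(2, Rational(1, 2)), Pow(0, Rational(1, 2))), Add(94, Add(-5, -3))) = Mul(Mul(3, Pow(2, Rational(1, 2)), 0), Add(94, -8)) = Mul(0, 86) = 0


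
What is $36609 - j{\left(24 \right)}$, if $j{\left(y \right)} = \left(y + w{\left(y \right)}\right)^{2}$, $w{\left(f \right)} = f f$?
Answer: $-323391$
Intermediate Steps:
$w{\left(f \right)} = f^{2}$
$j{\left(y \right)} = \left(y + y^{2}\right)^{2}$
$36609 - j{\left(24 \right)} = 36609 - 24^{2} \left(1 + 24\right)^{2} = 36609 - 576 \cdot 25^{2} = 36609 - 576 \cdot 625 = 36609 - 360000 = -323391$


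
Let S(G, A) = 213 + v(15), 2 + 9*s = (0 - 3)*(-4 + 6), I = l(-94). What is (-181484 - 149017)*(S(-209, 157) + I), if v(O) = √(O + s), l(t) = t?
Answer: -39329619 - 110167*√127 ≈ -4.0571e+7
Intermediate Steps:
I = -94
s = -8/9 (s = -2/9 + ((0 - 3)*(-4 + 6))/9 = -2/9 + (-3*2)/9 = -2/9 + (⅑)*(-6) = -2/9 - ⅔ = -8/9 ≈ -0.88889)
v(O) = √(-8/9 + O) (v(O) = √(O - 8/9) = √(-8/9 + O))
S(G, A) = 213 + √127/3 (S(G, A) = 213 + √(-8 + 9*15)/3 = 213 + √(-8 + 135)/3 = 213 + √127/3)
(-181484 - 149017)*(S(-209, 157) + I) = (-181484 - 149017)*((213 + √127/3) - 94) = -330501*(119 + √127/3) = -39329619 - 110167*√127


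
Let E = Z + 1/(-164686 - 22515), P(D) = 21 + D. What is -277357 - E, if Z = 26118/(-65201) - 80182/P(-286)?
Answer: -898090951367155052/3234508486265 ≈ -2.7766e+5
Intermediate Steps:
Z = 5221025312/17278265 (Z = 26118/(-65201) - 80182/(21 - 286) = 26118*(-1/65201) - 80182/(-265) = -26118/65201 - 80182*(-1/265) = -26118/65201 + 80182/265 = 5221025312/17278265 ≈ 302.17)
E = 977381142153447/3234508486265 (E = 5221025312/17278265 + 1/(-164686 - 22515) = 5221025312/17278265 + 1/(-187201) = 5221025312/17278265 - 1/187201 = 977381142153447/3234508486265 ≈ 302.17)
-277357 - E = -277357 - 1*977381142153447/3234508486265 = -277357 - 977381142153447/3234508486265 = -898090951367155052/3234508486265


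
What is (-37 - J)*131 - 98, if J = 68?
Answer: -13853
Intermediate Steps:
(-37 - J)*131 - 98 = (-37 - 1*68)*131 - 98 = (-37 - 68)*131 - 98 = -105*131 - 98 = -13755 - 98 = -13853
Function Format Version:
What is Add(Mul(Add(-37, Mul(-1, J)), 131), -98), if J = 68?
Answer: -13853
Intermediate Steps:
Add(Mul(Add(-37, Mul(-1, J)), 131), -98) = Add(Mul(Add(-37, Mul(-1, 68)), 131), -98) = Add(Mul(Add(-37, -68), 131), -98) = Add(Mul(-105, 131), -98) = Add(-13755, -98) = -13853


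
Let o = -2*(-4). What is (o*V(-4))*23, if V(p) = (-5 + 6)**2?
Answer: 184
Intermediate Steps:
V(p) = 1 (V(p) = 1**2 = 1)
o = 8
(o*V(-4))*23 = (8*1)*23 = 8*23 = 184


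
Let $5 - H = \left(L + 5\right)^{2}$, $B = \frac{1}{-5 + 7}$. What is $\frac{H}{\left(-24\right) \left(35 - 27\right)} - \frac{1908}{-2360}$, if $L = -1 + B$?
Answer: $\frac{201163}{226560} \approx 0.8879$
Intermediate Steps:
$B = \frac{1}{2} \approx 0.5$
$L = - \frac{1}{2}$ ($L = -1 + \frac{1}{2} = - \frac{1}{2} \approx -0.5$)
$H = - \frac{61}{4}$ ($H = 5 - \left(- \frac{1}{2} + 5\right)^{2} = 5 - \left(\frac{9}{2}\right)^{2} = 5 - \frac{81}{4} = - \frac{61}{4} \approx -15.25$)
$\frac{H}{\left(-24\right) \left(35 - 27\right)} - \frac{1908}{-2360} = - \frac{61}{4 \left(- 24 \left(35 - 27\right)\right)} - \frac{1908}{-2360} = - \frac{61}{4 \left(\left(-24\right) 8\right)} - - \frac{477}{590} = - \frac{61}{4 \left(-192\right)} + \frac{477}{590} = \left(- \frac{61}{4}\right) \left(- \frac{1}{192}\right) + \frac{477}{590} = \frac{61}{768} + \frac{477}{590} = \frac{201163}{226560}$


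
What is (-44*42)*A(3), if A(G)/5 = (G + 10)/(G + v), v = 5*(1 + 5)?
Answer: -3640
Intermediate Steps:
v = 30 (v = 5*6 = 30)
A(G) = 5*(10 + G)/(30 + G) (A(G) = 5*((G + 10)/(G + 30)) = 5*((10 + G)/(30 + G)) = 5*(10 + G)/(30 + G))
(-44*42)*A(3) = (-44*42)*(5*(10 + 3)/(30 + 3)) = -9240*13/33 = -1848*65/33 = -3640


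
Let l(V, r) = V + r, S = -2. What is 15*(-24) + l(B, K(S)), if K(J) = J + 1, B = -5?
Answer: -366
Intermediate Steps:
K(J) = 1 + J
15*(-24) + l(B, K(S)) = 15*(-24) + (-5 + (1 - 2)) = -360 + (-5 - 1) = -360 - 6 = -366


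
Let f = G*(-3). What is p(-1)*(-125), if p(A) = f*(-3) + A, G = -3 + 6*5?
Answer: -30250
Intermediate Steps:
G = 27 (G = -3 + 30 = 27)
f = -81 (f = 27*(-3) = -81)
p(A) = 243 + A (p(A) = -81*(-3) + A = 243 + A)
p(-1)*(-125) = (243 - 1)*(-125) = 242*(-125) = -30250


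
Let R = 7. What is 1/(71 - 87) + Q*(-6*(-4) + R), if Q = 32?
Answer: 15871/16 ≈ 991.94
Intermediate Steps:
1/(71 - 87) + Q*(-6*(-4) + R) = 1/(71 - 87) + 32*(-6*(-4) + 7) = 1/(-16) + 32*(24 + 7) = -1/16 + 32*31 = -1/16 + 992 = 15871/16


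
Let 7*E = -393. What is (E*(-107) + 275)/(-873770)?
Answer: -956/132965 ≈ -0.0071899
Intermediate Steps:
E = -393/7 (E = (⅐)*(-393) = -393/7 ≈ -56.143)
(E*(-107) + 275)/(-873770) = (-393/7*(-107) + 275)/(-873770) = (42051/7 + 275)*(-1/873770) = (43976/7)*(-1/873770) = -956/132965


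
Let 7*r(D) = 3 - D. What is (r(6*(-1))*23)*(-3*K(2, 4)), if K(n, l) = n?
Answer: -1242/7 ≈ -177.43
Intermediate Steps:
r(D) = 3/7 - D/7 (r(D) = (3 - D)/7 = 3/7 - D/7)
(r(6*(-1))*23)*(-3*K(2, 4)) = ((3/7 - 6*(-1)/7)*23)*(-3*2) = ((3/7 - ⅐*(-6))*23)*(-6) = ((3/7 + 6/7)*23)*(-6) = ((9/7)*23)*(-6) = (207/7)*(-6) = -1242/7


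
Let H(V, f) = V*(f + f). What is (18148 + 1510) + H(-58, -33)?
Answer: 23486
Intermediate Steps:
H(V, f) = 2*V*f (H(V, f) = V*(2*f) = 2*V*f)
(18148 + 1510) + H(-58, -33) = (18148 + 1510) + 2*(-58)*(-33) = 19658 + 3828 = 23486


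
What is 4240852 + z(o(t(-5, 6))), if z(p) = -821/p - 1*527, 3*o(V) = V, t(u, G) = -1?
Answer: 4242788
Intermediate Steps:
o(V) = V/3
z(p) = -527 - 821/p (z(p) = -821/p - 527 = -527 - 821/p)
4240852 + z(o(t(-5, 6))) = 4240852 + (-527 - 821/((1/3)*(-1))) = 4240852 + (-527 - 821/(-1/3)) = 4240852 + (-527 - 821*(-3)) = 4240852 + (-527 + 2463) = 4240852 + 1936 = 4242788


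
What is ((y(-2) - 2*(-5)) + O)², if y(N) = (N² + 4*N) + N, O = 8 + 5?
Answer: 289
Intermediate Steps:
O = 13
y(N) = N² + 5*N
((y(-2) - 2*(-5)) + O)² = ((-2*(5 - 2) - 2*(-5)) + 13)² = ((-2*3 + 10) + 13)² = ((-6 + 10) + 13)² = (4 + 13)² = 17² = 289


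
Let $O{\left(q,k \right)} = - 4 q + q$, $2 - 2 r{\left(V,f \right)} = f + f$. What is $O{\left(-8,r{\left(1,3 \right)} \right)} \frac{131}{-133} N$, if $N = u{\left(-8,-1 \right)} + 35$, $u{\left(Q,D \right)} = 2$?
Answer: $- \frac{116328}{133} \approx -874.65$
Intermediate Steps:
$r{\left(V,f \right)} = 1 - f$ ($r{\left(V,f \right)} = 1 - \frac{f + f}{2} = 1 - \frac{2 f}{2} = 1 - f$)
$O{\left(q,k \right)} = - 3 q$
$N = 37$ ($N = 2 + 35 = 37$)
$O{\left(-8,r{\left(1,3 \right)} \right)} \frac{131}{-133} N = \left(-3\right) \left(-8\right) \frac{131}{-133} \cdot 37 = 24 \cdot 131 \left(- \frac{1}{133}\right) 37 = 24 \left(- \frac{131}{133}\right) 37 = \left(- \frac{3144}{133}\right) 37 = - \frac{116328}{133}$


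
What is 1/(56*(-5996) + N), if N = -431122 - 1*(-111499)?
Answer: -1/655399 ≈ -1.5258e-6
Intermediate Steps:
N = -319623 (N = -431122 + 111499 = -319623)
1/(56*(-5996) + N) = 1/(56*(-5996) - 319623) = 1/(-335776 - 319623) = 1/(-655399) = -1/655399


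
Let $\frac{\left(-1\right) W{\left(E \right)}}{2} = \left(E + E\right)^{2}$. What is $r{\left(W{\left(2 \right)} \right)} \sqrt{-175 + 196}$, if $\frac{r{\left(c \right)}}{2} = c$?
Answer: $- 64 \sqrt{21} \approx -293.28$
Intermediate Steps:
$W{\left(E \right)} = - 8 E^{2}$ ($W{\left(E \right)} = - 2 \left(E + E\right)^{2} = - 2 \left(2 E\right)^{2} = - 2 \cdot 4 E^{2} = - 8 E^{2}$)
$r{\left(c \right)} = 2 c$
$r{\left(W{\left(2 \right)} \right)} \sqrt{-175 + 196} = 2 \left(- 8 \cdot 2^{2}\right) \sqrt{-175 + 196} = 2 \left(\left(-8\right) 4\right) \sqrt{21} = 2 \left(-32\right) \sqrt{21} = - 64 \sqrt{21}$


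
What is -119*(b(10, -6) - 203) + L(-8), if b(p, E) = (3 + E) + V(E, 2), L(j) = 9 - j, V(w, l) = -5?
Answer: 25126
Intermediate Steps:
b(p, E) = -2 + E (b(p, E) = (3 + E) - 5 = -2 + E)
-119*(b(10, -6) - 203) + L(-8) = -119*((-2 - 6) - 203) + (9 - 1*(-8)) = -119*(-8 - 203) + (9 + 8) = -119*(-211) + 17 = 25109 + 17 = 25126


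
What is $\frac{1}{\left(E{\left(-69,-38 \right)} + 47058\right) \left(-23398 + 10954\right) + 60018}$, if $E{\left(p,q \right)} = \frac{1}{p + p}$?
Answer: $- \frac{23}{13467181808} \approx -1.7079 \cdot 10^{-9}$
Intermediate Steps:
$E{\left(p,q \right)} = \frac{1}{2 p}$
$\frac{1}{\left(E{\left(-69,-38 \right)} + 47058\right) \left(-23398 + 10954\right) + 60018} = \frac{1}{\left(\frac{1}{2 \left(-69\right)} + 47058\right) \left(-23398 + 10954\right) + 60018} = \frac{1}{\left(\frac{1}{2} \left(- \frac{1}{69}\right) + 47058\right) \left(-12444\right) + 60018} = \frac{1}{\left(- \frac{1}{138} + 47058\right) \left(-12444\right) + 60018} = \frac{1}{\frac{6494003}{138} \left(-12444\right) + 60018} = \frac{1}{- \frac{13468562222}{23} + 60018} = \frac{1}{- \frac{13467181808}{23}} = - \frac{23}{13467181808}$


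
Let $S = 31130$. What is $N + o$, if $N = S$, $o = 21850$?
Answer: $52980$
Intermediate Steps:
$N = 31130$
$N + o = 31130 + 21850 = 52980$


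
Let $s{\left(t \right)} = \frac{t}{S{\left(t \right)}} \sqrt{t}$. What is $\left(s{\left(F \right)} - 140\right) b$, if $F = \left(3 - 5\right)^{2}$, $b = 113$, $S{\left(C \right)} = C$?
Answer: $-15594$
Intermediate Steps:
$F = 4$ ($F = \left(-2\right)^{2} = 4$)
$s{\left(t \right)} = \sqrt{t}$ ($s{\left(t \right)} = \frac{t}{t} \sqrt{t} = 1 \sqrt{t} = \sqrt{t}$)
$\left(s{\left(F \right)} - 140\right) b = \left(\sqrt{4} - 140\right) 113 = \left(2 - 140\right) 113 = \left(-138\right) 113 = -15594$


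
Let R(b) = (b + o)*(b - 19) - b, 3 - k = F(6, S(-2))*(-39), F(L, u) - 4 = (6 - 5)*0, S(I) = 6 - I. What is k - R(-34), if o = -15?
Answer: -2472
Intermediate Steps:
F(L, u) = 4 (F(L, u) = 4 + (6 - 5)*0 = 4 + 1*0 = 4 + 0 = 4)
k = 159 (k = 3 - 4*(-39) = 3 - 1*(-156) = 3 + 156 = 159)
R(b) = -b + (-19 + b)*(-15 + b) (R(b) = (b - 15)*(b - 19) - b = (-15 + b)*(-19 + b) - b = (-19 + b)*(-15 + b) - b = -b + (-19 + b)*(-15 + b))
k - R(-34) = 159 - (285 + (-34)**2 - 35*(-34)) = 159 - (285 + 1156 + 1190) = 159 - 1*2631 = 159 - 2631 = -2472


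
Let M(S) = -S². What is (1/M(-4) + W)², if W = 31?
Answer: 245025/256 ≈ 957.13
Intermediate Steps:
(1/M(-4) + W)² = (1/(-1*(-4)²) + 31)² = (1/(-1*16) + 31)² = (1/(-16) + 31)² = (-1/16 + 31)² = (495/16)² = 245025/256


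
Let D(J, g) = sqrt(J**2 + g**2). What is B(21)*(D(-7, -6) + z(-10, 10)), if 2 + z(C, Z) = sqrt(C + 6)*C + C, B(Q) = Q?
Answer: -252 - 420*I + 21*sqrt(85) ≈ -58.39 - 420.0*I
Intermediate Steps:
z(C, Z) = -2 + C + C*sqrt(6 + C) (z(C, Z) = -2 + (sqrt(C + 6)*C + C) = -2 + (sqrt(6 + C)*C + C) = -2 + (C*sqrt(6 + C) + C) = -2 + (C + C*sqrt(6 + C)) = -2 + C + C*sqrt(6 + C))
B(21)*(D(-7, -6) + z(-10, 10)) = 21*(sqrt((-7)**2 + (-6)**2) + (-2 - 10 - 10*sqrt(6 - 10))) = 21*(sqrt(49 + 36) + (-2 - 10 - 20*I)) = 21*(sqrt(85) + (-2 - 10 - 20*I)) = 21*(sqrt(85) + (-12 - 20*I)) = 21*(-12 + sqrt(85) - 20*I) = -252 - 420*I + 21*sqrt(85)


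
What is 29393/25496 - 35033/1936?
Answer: -104537065/6170032 ≈ -16.943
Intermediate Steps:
29393/25496 - 35033/1936 = -104537065/6170032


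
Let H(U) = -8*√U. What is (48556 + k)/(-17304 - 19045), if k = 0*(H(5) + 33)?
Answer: -48556/36349 ≈ -1.3358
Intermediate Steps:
k = 0 (k = 0*(-8*√5 + 33) = 0*(33 - 8*√5) = 0)
(48556 + k)/(-17304 - 19045) = (48556 + 0)/(-17304 - 19045) = 48556/(-36349) = 48556*(-1/36349) = -48556/36349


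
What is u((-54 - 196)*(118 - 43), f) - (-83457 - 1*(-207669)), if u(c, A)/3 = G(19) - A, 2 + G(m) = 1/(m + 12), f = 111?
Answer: -3861078/31 ≈ -1.2455e+5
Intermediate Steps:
G(m) = -2 + 1/(12 + m) (G(m) = -2 + 1/(m + 12) = -2 + 1/(12 + m))
u(c, A) = -183/31 - 3*A (u(c, A) = 3*((-23 - 2*19)/(12 + 19) - A) = 3*((-23 - 38)/31 - A) = 3*((1/31)*(-61) - A) = 3*(-61/31 - A) = -183/31 - 3*A)
u((-54 - 196)*(118 - 43), f) - (-83457 - 1*(-207669)) = (-183/31 - 3*111) - (-83457 - 1*(-207669)) = (-183/31 - 333) - (-83457 + 207669) = -10506/31 - 1*124212 = -10506/31 - 124212 = -3861078/31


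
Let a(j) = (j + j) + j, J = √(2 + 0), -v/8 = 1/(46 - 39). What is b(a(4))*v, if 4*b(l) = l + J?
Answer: -24/7 - 2*√2/7 ≈ -3.8326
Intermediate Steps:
v = -8/7 (v = -8/(46 - 39) = -8/7 ≈ -1.1429)
J = √2 ≈ 1.4142
a(j) = 3*j (a(j) = 2*j + j = 3*j)
b(l) = l/4 + √2/4 (b(l) = (l + √2)/4 = l/4 + √2/4)
b(a(4))*v = ((3*4)/4 + √2/4)*(-8/7) = ((¼)*12 + √2/4)*(-8/7) = (3 + √2/4)*(-8/7) = -24/7 - 2*√2/7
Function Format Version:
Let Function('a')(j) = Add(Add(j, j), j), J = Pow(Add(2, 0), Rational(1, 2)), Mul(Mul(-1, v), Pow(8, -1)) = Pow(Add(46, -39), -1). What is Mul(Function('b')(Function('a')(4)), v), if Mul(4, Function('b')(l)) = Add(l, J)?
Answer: Add(Rational(-24, 7), Mul(Rational(-2, 7), Pow(2, Rational(1, 2)))) ≈ -3.8326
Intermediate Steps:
v = Rational(-8, 7) (v = Mul(-8, Pow(Add(46, -39), -1)) = Mul(-8, Pow(7, -1)) = Mul(-8, Rational(1, 7)) = Rational(-8, 7) ≈ -1.1429)
J = Pow(2, Rational(1, 2)) ≈ 1.4142
Function('a')(j) = Mul(3, j) (Function('a')(j) = Add(Mul(2, j), j) = Mul(3, j))
Function('b')(l) = Add(Mul(Rational(1, 4), l), Mul(Rational(1, 4), Pow(2, Rational(1, 2)))) (Function('b')(l) = Mul(Rational(1, 4), Add(l, Pow(2, Rational(1, 2)))) = Add(Mul(Rational(1, 4), l), Mul(Rational(1, 4), Pow(2, Rational(1, 2)))))
Mul(Function('b')(Function('a')(4)), v) = Mul(Add(Mul(Rational(1, 4), Mul(3, 4)), Mul(Rational(1, 4), Pow(2, Rational(1, 2)))), Rational(-8, 7)) = Mul(Add(Mul(Rational(1, 4), 12), Mul(Rational(1, 4), Pow(2, Rational(1, 2)))), Rational(-8, 7)) = Mul(Add(3, Mul(Rational(1, 4), Pow(2, Rational(1, 2)))), Rational(-8, 7)) = Add(Rational(-24, 7), Mul(Rational(-2, 7), Pow(2, Rational(1, 2))))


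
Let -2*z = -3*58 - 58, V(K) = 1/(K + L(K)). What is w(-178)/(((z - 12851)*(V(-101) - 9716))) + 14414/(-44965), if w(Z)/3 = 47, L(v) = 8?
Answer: -3685872809617/11498255865955 ≈ -0.32056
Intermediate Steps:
w(Z) = 141 (w(Z) = 3*47 = 141)
V(K) = 1/(8 + K) (V(K) = 1/(K + 8) = 1/(8 + K))
z = 116 (z = -(-3*58 - 58)/2 = -(-174 - 58)/2 = -½*(-232) = 116)
w(-178)/(((z - 12851)*(V(-101) - 9716))) + 14414/(-44965) = 141/(((116 - 12851)*(1/(8 - 101) - 9716))) + 14414/(-44965) = 141/((-12735*(1/(-93) - 9716))) + 14414*(-1/44965) = 141/((-12735*(-1/93 - 9716))) - 14414/44965 = 141/((-12735*(-903589/93))) - 14414/44965 = 141/(3835735305/31) - 14414/44965 = 141*(31/3835735305) - 14414/44965 = 1457/1278578435 - 14414/44965 = -3685872809617/11498255865955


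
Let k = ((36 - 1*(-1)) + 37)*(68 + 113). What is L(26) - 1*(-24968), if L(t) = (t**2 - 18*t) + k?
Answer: 38570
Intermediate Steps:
k = 13394 (k = ((36 + 1) + 37)*181 = (37 + 37)*181 = 74*181 = 13394)
L(t) = 13394 + t**2 - 18*t (L(t) = (t**2 - 18*t) + 13394 = 13394 + t**2 - 18*t)
L(26) - 1*(-24968) = (13394 + 26**2 - 18*26) - 1*(-24968) = (13394 + 676 - 468) + 24968 = 13602 + 24968 = 38570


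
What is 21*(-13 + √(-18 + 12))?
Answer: -273 + 21*I*√6 ≈ -273.0 + 51.439*I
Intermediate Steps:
21*(-13 + √(-18 + 12)) = 21*(-13 + √(-6)) = 21*(-13 + I*√6) = -273 + 21*I*√6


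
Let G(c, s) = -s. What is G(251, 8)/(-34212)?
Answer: 2/8553 ≈ 0.00023384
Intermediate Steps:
G(251, 8)/(-34212) = -1*8/(-34212) = -8*(-1/34212) = 2/8553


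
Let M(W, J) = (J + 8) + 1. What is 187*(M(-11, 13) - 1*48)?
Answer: -4862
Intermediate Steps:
M(W, J) = 9 + J (M(W, J) = (8 + J) + 1 = 9 + J)
187*(M(-11, 13) - 1*48) = 187*((9 + 13) - 1*48) = 187*(22 - 48) = 187*(-26) = -4862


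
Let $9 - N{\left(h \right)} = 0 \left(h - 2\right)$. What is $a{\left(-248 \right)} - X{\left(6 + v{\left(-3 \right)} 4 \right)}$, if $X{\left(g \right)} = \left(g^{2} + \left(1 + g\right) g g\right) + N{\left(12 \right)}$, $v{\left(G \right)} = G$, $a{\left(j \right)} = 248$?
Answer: $383$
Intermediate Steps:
$N{\left(h \right)} = 9$ ($N{\left(h \right)} = 9 - 0 \left(h - 2\right) = 9 - 0 \left(-2 + h\right) = 9 - 0 = 9 + 0 = 9$)
$X{\left(g \right)} = 9 + g^{2} + g^{2} \left(1 + g\right)$ ($X{\left(g \right)} = \left(g^{2} + \left(1 + g\right) g g\right) + 9 = \left(g^{2} + g \left(1 + g\right) g\right) + 9 = \left(g^{2} + g^{2} \left(1 + g\right)\right) + 9 = 9 + g^{2} + g^{2} \left(1 + g\right)$)
$a{\left(-248 \right)} - X{\left(6 + v{\left(-3 \right)} 4 \right)} = 248 - \left(9 + \left(6 - 12\right)^{3} + 2 \left(6 - 12\right)^{2}\right) = 248 - \left(9 + \left(-6\right)^{3} + 2 \left(-6\right)^{2}\right) = 248 - \left(9 - 216 + 2 \cdot 36\right) = 248 - \left(9 - 216 + 72\right) = 248 - -135 = 248 + 135 = 383$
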